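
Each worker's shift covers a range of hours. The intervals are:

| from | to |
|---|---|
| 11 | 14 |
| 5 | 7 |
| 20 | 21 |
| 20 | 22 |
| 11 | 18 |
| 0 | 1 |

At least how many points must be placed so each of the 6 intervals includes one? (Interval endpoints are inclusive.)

4

Process intervals by earliest right end; each time one isn't hit yet, stab at its right endpoint.
By right end: [0,1]  [5,7]  [11,14]  [11,18]  [20,21]  [20,22]
[0,1] uncovered → point at 1; [5,7] uncovered → point at 7; [11,14] uncovered → point at 14; [20,21] uncovered → point at 21.
Points: 1, 7, 14, 21 (4 total).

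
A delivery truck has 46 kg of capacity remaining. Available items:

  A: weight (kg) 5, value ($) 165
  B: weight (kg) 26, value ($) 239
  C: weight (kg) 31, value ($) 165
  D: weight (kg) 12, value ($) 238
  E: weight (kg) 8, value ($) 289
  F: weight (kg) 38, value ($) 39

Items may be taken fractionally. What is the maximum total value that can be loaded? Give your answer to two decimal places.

Ratios (sorted): E 36.12, A 33.00, D 19.83, B 9.19, C 5.32, F 1.03
take E (8 @ 289); take A (5 @ 165); take D (12 @ 238); take 21/26 of B → 193.04. Capacity used 46/46.
Total value = 885.04

885.04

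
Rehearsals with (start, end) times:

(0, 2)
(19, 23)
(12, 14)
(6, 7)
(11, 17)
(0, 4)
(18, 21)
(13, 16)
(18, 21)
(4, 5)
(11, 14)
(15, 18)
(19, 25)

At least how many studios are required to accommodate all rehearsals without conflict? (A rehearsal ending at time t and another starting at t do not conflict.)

4

Events (time:±→running): 0:+→1 0:+→2 2:-→1 4:-→0 4:+→1 5:-→0 6:+→1 7:-→0 11:+→1 11:+→2 12:+→3 13:+→4 … peak 4.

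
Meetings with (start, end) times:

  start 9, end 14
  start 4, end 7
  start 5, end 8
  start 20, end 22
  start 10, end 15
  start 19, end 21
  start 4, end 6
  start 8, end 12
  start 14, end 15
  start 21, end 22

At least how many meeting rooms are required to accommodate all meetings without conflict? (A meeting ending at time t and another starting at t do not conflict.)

3

Count concurrent intervals with a sweep; the peak is the room count.
starts: [4, 4, 5, 8, 9, 10, 14, 19, 20, 21]
ends:   [6, 7, 8, 12, 14, 15, 15, 21, 22, 22]
s4→1 s4→2 s5→3  — peak 3.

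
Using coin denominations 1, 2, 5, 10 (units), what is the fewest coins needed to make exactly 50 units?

Use the largest denomination that fits, subtract, and repeat.
50 − 5×10→0
Total coins = 5 = 5

5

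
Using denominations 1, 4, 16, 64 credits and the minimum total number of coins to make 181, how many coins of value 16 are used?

3

Greedy: take as many of the largest coin as possible, then repeat with the remainder.
181 − 2×64→53 − 3×16→5 − 1×4→1 − 1×1→0
Count of 16: 3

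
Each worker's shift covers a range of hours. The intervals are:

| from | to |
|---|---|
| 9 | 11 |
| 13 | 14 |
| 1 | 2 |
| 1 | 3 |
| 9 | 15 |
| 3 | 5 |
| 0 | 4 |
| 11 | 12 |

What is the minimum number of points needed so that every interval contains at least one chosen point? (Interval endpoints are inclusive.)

4

Sort by right endpoint; whenever an interval is uncovered, place a point at its right end.
Sorted: [1,2] [1,3] [0,4] [3,5] [9,11] [11,12] [13,14] [9,15]
{[1,2],[1,3],[0,4]} hit by 2; {[3,5]} hit by 5; {[9,11],[11,12]} hit by 11; {[13,14],[9,15]} hit by 14.
Points: 2, 5, 11, 14 (4 total).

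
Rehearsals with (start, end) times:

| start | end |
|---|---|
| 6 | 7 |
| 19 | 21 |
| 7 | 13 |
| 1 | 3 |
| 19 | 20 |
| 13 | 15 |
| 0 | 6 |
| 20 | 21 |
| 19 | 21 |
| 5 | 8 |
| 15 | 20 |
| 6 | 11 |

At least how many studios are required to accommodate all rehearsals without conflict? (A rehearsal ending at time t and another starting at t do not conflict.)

4

The answer is the maximum number of intervals overlapping at any instant.
Events (time:±→running): 0:+→1 1:+→2 3:-→1 5:+→2 6:-→1 6:+→2 6:+→3 7:-→2 7:+→3 8:-→2 11:-→1 13:-→0 13:+→1 15:-→0 15:+→1 19:+→2 19:+→3 19:+→4 … peak 4.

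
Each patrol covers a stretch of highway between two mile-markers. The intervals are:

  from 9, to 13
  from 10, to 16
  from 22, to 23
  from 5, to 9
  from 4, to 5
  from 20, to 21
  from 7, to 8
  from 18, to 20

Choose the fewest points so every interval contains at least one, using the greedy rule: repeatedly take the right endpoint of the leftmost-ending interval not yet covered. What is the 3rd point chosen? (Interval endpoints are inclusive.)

13

Sort by right endpoint; whenever an interval is uncovered, place a point at its right end.
Sorted: [4,5] [7,8] [5,9] [9,13] [10,16] [18,20] [20,21] [22,23]
{[4,5]} hit by 5; {[7,8],[5,9]} hit by 8; {[9,13],[10,16]} hit by 13; {[18,20],[20,21]} hit by 20; {[22,23]} hit by 23.
Points: 5, 8, 13, 20, 23 (5 total).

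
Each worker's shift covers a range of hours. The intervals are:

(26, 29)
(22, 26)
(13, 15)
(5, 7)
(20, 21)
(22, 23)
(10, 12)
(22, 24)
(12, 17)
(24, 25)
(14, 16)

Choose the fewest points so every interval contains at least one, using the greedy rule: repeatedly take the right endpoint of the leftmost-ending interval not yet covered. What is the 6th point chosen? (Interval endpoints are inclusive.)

By right end: [5,7]  [10,12]  [13,15]  [14,16]  [12,17]  [20,21]  [22,23]  [22,24]  [24,25]  [22,26]  [26,29]
[5,7] uncovered → point at 7; [10,12] uncovered → point at 12; [13,15] uncovered → point at 15; [20,21] uncovered → point at 21; [22,23] uncovered → point at 23; [24,25] uncovered → point at 25; [26,29] uncovered → point at 29.
Points: 7, 12, 15, 21, 23, 25, 29 (7 total).

25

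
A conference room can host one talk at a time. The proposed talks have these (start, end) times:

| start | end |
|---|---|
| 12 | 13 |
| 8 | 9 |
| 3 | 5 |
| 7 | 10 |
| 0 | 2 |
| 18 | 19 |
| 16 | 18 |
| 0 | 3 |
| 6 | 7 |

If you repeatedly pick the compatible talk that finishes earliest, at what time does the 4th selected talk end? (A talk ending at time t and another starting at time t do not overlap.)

By end time: (0,2), (0,3), (3,5), (6,7), (8,9), (7,10), (12,13), (16,18), (18,19).
Pick (0,2); next start ≥ 2 → (3,5); next start ≥ 5 → (6,7); next start ≥ 7 → (8,9); next start ≥ 9 → (12,13); next start ≥ 13 → (16,18); next start ≥ 18 → (18,19).
Selected: (0,2) (3,5) (6,7) (8,9) (12,13) (16,18) (18,19)

9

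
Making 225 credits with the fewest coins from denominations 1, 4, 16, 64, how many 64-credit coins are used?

3

Greedy: take as many of the largest coin as possible, then repeat with the remainder.
225 − 3×64→33 − 2×16→1 − 1×1→0
Count of 64: 3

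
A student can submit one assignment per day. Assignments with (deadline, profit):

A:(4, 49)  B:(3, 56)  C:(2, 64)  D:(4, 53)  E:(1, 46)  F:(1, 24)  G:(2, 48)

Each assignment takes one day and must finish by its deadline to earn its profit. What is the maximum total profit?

222

Sort by profit descending; place each in the latest free slot ≤ its deadline.
Profit order: C=64 B=56 D=53 A=49 G=48 E=46 F=24
Assign: C→slot 2, B→slot 3, D→slot 4, A→slot 1, G skipped, E skipped, F skipped.
Slots: [1:A] [2:C] [3:B] [4:D]
Profit = 49 + 64 + 56 + 53 = 222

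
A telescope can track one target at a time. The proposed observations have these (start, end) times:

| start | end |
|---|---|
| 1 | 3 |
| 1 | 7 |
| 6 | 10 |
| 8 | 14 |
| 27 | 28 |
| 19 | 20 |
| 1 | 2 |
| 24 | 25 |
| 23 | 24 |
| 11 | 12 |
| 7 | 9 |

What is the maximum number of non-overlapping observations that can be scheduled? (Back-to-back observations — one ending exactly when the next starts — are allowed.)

7

Sort by end time and greedily take each interval whose start is ≥ the last chosen end.
By end time: (1,2), (1,3), (1,7), (7,9), (6,10), (11,12), (8,14), (19,20), (23,24), (24,25), (27,28).
Pick (1,2); next start ≥ 2 → (7,9); next start ≥ 9 → (11,12); next start ≥ 12 → (19,20); next start ≥ 20 → (23,24); next start ≥ 24 → (24,25); next start ≥ 25 → (27,28).
Selected 7 observations.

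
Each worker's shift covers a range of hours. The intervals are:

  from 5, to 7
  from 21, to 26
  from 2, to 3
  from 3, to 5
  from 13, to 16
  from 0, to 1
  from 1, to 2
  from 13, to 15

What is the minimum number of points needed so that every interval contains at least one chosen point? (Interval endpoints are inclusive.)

5

By right end: [0,1]  [1,2]  [2,3]  [3,5]  [5,7]  [13,15]  [13,16]  [21,26]
[0,1] uncovered → point at 1; [2,3] uncovered → point at 3; [5,7] uncovered → point at 7; [13,15] uncovered → point at 15; [21,26] uncovered → point at 26.
Points: 1, 3, 7, 15, 26 (5 total).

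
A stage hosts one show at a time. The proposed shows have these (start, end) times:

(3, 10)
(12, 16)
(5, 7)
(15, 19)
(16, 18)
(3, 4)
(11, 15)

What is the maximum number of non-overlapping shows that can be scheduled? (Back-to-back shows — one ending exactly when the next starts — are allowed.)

4

Greedy by earliest finish: after sorting by end time, pick each interval compatible with the last pick.
Sorted by end: (3,4)  (5,7)  (3,10)  (11,15)  (12,16)  (16,18)  (15,19)
take (3,4); take (5,7); take (11,15); take (16,18).
Selected 4 shows.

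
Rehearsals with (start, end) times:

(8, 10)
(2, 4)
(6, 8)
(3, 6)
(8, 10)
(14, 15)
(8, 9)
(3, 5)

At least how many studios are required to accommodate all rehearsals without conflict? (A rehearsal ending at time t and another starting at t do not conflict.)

3

Count concurrent intervals with a sweep; the peak is the room count.
Events (time:±→running): 2:+→1 3:+→2 3:+→3 … peak 3.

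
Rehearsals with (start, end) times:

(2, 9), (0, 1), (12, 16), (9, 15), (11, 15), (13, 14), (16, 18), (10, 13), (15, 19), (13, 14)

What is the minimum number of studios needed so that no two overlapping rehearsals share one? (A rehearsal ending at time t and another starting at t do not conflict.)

Events (time:±→running): 0:+→1 1:-→0 2:+→1 9:-→0 9:+→1 10:+→2 11:+→3 12:+→4 13:-→3 13:+→4 13:+→5 … peak 5.

5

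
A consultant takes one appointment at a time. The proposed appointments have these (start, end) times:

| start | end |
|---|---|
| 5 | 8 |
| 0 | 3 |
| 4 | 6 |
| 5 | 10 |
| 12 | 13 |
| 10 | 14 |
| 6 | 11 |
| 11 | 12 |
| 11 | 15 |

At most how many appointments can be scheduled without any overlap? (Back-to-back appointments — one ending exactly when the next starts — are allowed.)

5

Sorted by end: (0,3)  (4,6)  (5,8)  (5,10)  (6,11)  (11,12)  (12,13)  (10,14)  (11,15)
take (0,3); take (4,6); skip (5,8); take (6,11); take (11,12); take (12,13).
Selected 5 appointments.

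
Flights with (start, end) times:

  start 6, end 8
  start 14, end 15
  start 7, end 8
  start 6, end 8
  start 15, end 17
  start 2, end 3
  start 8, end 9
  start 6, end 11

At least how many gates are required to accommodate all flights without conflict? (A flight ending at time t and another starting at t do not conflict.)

The answer is the maximum number of intervals overlapping at any instant.
starts: [2, 6, 6, 6, 7, 8, 14, 15]
ends:   [3, 8, 8, 8, 9, 11, 15, 17]
s2→1 e3→0 s6→1 s6→2 s6→3 s7→4  — peak 4.

4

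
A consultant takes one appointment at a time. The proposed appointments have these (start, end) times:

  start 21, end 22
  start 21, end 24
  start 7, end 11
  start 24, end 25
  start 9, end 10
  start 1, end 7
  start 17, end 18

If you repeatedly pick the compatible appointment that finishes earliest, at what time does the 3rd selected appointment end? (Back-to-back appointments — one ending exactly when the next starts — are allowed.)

By end time: (1,7), (9,10), (7,11), (17,18), (21,22), (21,24), (24,25).
Pick (1,7); next start ≥ 7 → (9,10); next start ≥ 10 → (17,18); next start ≥ 18 → (21,22); next start ≥ 22 → (24,25).
Selected: (1,7) (9,10) (17,18) (21,22) (24,25)

18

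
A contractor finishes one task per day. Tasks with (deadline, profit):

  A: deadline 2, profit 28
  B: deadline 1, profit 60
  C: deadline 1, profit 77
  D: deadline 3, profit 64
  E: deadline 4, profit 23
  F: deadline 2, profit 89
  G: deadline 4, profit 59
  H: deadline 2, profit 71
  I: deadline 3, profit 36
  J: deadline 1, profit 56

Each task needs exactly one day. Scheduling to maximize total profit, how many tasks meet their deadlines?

4

Sort by profit descending; place each in the latest free slot ≤ its deadline.
Profit order: F=89 C=77 H=71 D=64 B=60 G=59 J=56 I=36 A=28 E=23
Assign: F→slot 2, C→slot 1, H skipped, D→slot 3, B skipped, G→slot 4, J skipped, I skipped, A skipped, E skipped.
Slots: [1:C] [2:F] [3:D] [4:G]
4 of 10 scheduled.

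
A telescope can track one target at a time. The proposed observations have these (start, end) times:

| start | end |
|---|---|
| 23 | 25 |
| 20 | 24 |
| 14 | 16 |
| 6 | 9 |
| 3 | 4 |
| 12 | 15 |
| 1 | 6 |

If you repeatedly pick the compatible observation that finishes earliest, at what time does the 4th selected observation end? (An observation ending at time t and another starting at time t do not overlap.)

24

Sort by end time and greedily take each interval whose start is ≥ the last chosen end.
Sorted by end: (3,4)  (1,6)  (6,9)  (12,15)  (14,16)  (20,24)  (23,25)
take (3,4); skip (1,6); take (6,9); take (12,15); take (20,24).
Selected: (3,4) (6,9) (12,15) (20,24)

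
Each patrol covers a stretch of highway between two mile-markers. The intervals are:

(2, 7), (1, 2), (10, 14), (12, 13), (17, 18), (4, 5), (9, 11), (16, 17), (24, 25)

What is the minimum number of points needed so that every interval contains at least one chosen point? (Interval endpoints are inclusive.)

6

Sort by right endpoint; whenever an interval is uncovered, place a point at its right end.
Sorted: [1,2] [4,5] [2,7] [9,11] [12,13] [10,14] [16,17] [17,18] [24,25]
{[1,2]} hit by 2; {[4,5],[2,7]} hit by 5; {[9,11]} hit by 11; {[12,13],[10,14]} hit by 13; {[16,17],[17,18]} hit by 17; {[24,25]} hit by 25.
Points: 2, 5, 11, 13, 17, 25 (6 total).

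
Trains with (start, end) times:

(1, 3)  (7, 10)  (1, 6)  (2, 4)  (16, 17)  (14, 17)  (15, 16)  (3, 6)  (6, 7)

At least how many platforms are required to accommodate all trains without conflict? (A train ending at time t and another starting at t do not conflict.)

Events (time:±→running): 1:+→1 1:+→2 2:+→3 … peak 3.

3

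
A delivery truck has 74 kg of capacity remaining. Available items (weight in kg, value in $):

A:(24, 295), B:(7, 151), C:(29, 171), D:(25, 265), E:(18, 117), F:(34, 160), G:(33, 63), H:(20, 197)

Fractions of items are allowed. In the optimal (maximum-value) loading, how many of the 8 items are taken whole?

Order: B (151/7=21.57) > A (295/24=12.29) > D (265/25=10.60) > H (197/20=9.85) > E (117/18=6.50) > C (171/29=5.90) > F (160/34=4.71) > G (63/33=1.91)
Fill: take B (7 @ 151) → take A (24 @ 295) → take D (25 @ 265) → take 18/20 of H → 177.30; 74/74 used.
3 item(s) taken whole; one partial (take 18/20 of H).

3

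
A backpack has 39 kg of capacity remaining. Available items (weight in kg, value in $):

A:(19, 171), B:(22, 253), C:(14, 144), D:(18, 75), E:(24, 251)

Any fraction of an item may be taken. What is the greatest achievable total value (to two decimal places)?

430.79

Order: B (253/22=11.50) > E (251/24=10.46) > C (144/14=10.29) > A (171/19=9.00) > D (75/18=4.17)
Fill: take B (22 @ 253) → take 17/24 of E → 177.79; 39/39 used.
Total value = 430.79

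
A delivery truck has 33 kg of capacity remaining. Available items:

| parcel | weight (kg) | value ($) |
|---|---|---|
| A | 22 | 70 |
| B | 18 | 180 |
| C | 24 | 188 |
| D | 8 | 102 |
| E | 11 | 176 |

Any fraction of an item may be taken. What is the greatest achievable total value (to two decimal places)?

418.00

Ratios (sorted): E 16.00, D 12.75, B 10.00, C 7.83, A 3.18
take E (11 @ 176); take D (8 @ 102); take 14/18 of B → 140.00. Capacity used 33/33.
Total value = 418.00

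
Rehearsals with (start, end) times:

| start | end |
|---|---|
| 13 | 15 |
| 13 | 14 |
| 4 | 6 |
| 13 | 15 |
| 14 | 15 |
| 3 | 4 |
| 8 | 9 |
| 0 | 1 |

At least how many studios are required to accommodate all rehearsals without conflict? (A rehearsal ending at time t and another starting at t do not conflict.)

Count concurrent intervals with a sweep; the peak is the room count.
Events (time:±→running): 0:+→1 1:-→0 3:+→1 4:-→0 4:+→1 6:-→0 8:+→1 9:-→0 13:+→1 13:+→2 13:+→3 … peak 3.

3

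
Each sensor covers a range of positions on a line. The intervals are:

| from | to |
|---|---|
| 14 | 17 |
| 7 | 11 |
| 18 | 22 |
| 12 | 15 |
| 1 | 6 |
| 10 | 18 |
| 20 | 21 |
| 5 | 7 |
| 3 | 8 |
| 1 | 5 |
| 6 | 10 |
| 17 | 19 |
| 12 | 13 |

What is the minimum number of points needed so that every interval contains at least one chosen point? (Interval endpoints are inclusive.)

Process intervals by earliest right end; each time one isn't hit yet, stab at its right endpoint.
Sorted: [1,5] [1,6] [5,7] [3,8] [6,10] [7,11] [12,13] [12,15] [14,17] [10,18] [17,19] [20,21] [18,22]
{[1,5],[1,6],[5,7],[3,8]} hit by 5; {[6,10],[7,11]} hit by 10; {[12,13],[12,15]} hit by 13; {[14,17],[10,18],[17,19]} hit by 17; {[20,21],[18,22]} hit by 21.
Points: 5, 10, 13, 17, 21 (5 total).

5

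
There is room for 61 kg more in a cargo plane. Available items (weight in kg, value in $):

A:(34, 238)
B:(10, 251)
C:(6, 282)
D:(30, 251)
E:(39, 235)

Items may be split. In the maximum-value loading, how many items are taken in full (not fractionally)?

3

Order: C (282/6=47.00) > B (251/10=25.10) > D (251/30=8.37) > A (238/34=7.00) > E (235/39=6.03)
Fill: take C (6 @ 282) → take B (10 @ 251) → take D (30 @ 251) → take 15/34 of A → 105.00; 61/61 used.
3 item(s) taken whole; one partial (take 15/34 of A).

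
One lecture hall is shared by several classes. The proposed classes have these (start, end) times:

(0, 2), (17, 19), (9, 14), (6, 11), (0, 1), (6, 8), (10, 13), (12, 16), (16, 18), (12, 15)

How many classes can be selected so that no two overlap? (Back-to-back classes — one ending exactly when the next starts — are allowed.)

4

Order by finish time; keep every interval that doesn't clash with the previous kept one.
Sorted by end: (0,1)  (0,2)  (6,8)  (6,11)  (10,13)  (9,14)  (12,15)  (12,16)  (16,18)  (17,19)
take (0,1); skip (0,2); take (6,8); skip (6,11); take (10,13); skip (12,15); take (16,18).
Selected 4 classes.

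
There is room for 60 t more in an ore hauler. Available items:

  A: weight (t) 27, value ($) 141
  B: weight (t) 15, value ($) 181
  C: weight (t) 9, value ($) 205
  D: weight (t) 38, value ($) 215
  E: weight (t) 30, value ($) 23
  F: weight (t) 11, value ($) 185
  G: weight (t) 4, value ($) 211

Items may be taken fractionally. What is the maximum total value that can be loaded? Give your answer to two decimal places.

900.82

Order: G (211/4=52.75) > C (205/9=22.78) > F (185/11=16.82) > B (181/15=12.07) > D (215/38=5.66) > A (141/27=5.22) > E (23/30=0.77)
Fill: take G (4 @ 211) → take C (9 @ 205) → take F (11 @ 185) → take B (15 @ 181) → take 21/38 of D → 118.82; 60/60 used.
Total value = 900.82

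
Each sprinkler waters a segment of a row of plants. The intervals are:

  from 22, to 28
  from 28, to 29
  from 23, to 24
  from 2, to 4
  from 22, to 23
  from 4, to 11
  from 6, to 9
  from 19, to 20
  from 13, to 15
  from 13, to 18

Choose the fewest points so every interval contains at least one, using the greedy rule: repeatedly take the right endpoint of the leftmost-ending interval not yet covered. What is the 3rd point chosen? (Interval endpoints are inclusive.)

15

By right end: [2,4]  [6,9]  [4,11]  [13,15]  [13,18]  [19,20]  [22,23]  [23,24]  [22,28]  [28,29]
[2,4] uncovered → point at 4; [6,9] uncovered → point at 9; [13,15] uncovered → point at 15; [19,20] uncovered → point at 20; [22,23] uncovered → point at 23; [28,29] uncovered → point at 29.
Points: 4, 9, 15, 20, 23, 29 (6 total).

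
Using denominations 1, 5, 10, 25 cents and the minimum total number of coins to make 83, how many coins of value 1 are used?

Greedy: take as many of the largest coin as possible, then repeat with the remainder.
83 − 3×25→8 − 1×5→3 − 3×1→0
Count of 1: 3

3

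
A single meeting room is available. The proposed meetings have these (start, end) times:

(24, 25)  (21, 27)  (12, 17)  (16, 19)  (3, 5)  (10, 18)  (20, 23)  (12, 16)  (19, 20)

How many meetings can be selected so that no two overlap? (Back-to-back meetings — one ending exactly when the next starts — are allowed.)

Sort by end time and greedily take each interval whose start is ≥ the last chosen end.
Sorted by end: (3,5)  (12,16)  (12,17)  (10,18)  (16,19)  (19,20)  (20,23)  (24,25)  (21,27)
take (3,5); take (12,16); skip (12,17); skip (10,18); take (16,19); take (19,20); take (20,23); take (24,25); skip (21,27).
Selected 6 meetings.

6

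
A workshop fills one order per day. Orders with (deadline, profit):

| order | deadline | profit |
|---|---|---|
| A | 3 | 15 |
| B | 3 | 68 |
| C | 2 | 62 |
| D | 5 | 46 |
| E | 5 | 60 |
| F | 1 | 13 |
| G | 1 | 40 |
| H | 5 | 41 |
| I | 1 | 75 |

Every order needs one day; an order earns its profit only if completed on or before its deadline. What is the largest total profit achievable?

311

By profit: I(d1,75), B(d3,68), C(d2,62), E(d5,60), D(d5,46), H(d5,41), G(d1,40), A(d3,15), F(d1,13)
I→slot 1; B→slot 3; C→slot 2; E→slot 5; D→slot 4; H skipped; G skipped; A skipped; F skipped.
Profit = 75 + 62 + 68 + 46 + 60 = 311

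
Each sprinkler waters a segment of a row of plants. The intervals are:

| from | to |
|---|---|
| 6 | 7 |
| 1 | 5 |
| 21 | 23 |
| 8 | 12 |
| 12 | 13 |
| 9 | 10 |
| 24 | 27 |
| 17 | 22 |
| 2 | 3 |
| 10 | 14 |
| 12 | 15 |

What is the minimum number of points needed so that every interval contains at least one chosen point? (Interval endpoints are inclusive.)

Sorted: [2,3] [1,5] [6,7] [9,10] [8,12] [12,13] [10,14] [12,15] [17,22] [21,23] [24,27]
{[2,3],[1,5]} hit by 3; {[6,7]} hit by 7; {[9,10],[8,12]} hit by 10; {[12,13],[10,14],[12,15]} hit by 13; {[17,22],[21,23]} hit by 22; {[24,27]} hit by 27.
Points: 3, 7, 10, 13, 22, 27 (6 total).

6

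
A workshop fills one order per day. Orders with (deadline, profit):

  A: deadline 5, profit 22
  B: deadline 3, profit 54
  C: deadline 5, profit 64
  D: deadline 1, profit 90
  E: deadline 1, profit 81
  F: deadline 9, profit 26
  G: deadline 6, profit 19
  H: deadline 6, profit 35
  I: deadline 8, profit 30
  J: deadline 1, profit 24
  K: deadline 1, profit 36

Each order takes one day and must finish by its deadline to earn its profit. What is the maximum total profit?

By profit: D(d1,90), E(d1,81), C(d5,64), B(d3,54), K(d1,36), H(d6,35), I(d8,30), F(d9,26), J(d1,24), A(d5,22), G(d6,19)
D→slot 1; E skipped; C→slot 5; B→slot 3; K skipped; H→slot 6; I→slot 8; F→slot 9; J skipped; A→slot 4; G→slot 2.
Profit = 90 + 19 + 54 + 22 + 64 + 35 + 30 + 26 = 340

340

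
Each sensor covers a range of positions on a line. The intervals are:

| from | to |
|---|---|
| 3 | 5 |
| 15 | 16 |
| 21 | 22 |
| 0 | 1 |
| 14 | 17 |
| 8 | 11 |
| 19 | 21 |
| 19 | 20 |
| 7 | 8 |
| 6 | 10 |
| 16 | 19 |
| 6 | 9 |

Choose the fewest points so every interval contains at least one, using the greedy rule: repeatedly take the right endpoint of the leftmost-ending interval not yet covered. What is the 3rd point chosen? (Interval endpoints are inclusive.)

8

By right end: [0,1]  [3,5]  [7,8]  [6,9]  [6,10]  [8,11]  [15,16]  [14,17]  [16,19]  [19,20]  [19,21]  [21,22]
[0,1] uncovered → point at 1; [3,5] uncovered → point at 5; [7,8] uncovered → point at 8; [15,16] uncovered → point at 16; [19,20] uncovered → point at 20; [21,22] uncovered → point at 22.
Points: 1, 5, 8, 16, 20, 22 (6 total).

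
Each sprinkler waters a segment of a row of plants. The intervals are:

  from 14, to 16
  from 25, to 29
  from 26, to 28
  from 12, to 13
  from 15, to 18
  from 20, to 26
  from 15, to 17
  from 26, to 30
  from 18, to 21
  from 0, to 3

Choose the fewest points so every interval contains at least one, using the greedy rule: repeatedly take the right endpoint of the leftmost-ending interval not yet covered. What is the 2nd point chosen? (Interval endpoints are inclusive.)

Sorted: [0,3] [12,13] [14,16] [15,17] [15,18] [18,21] [20,26] [26,28] [25,29] [26,30]
{[0,3]} hit by 3; {[12,13]} hit by 13; {[14,16],[15,17],[15,18]} hit by 16; {[18,21],[20,26]} hit by 21; {[26,28],[25,29],[26,30]} hit by 28.
Points: 3, 13, 16, 21, 28 (5 total).

13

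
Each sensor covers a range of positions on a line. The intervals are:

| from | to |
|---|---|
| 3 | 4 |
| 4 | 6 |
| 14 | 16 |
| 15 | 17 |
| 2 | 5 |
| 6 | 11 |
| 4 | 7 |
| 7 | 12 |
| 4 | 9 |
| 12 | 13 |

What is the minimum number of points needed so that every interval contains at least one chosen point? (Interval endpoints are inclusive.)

4

By right end: [3,4]  [2,5]  [4,6]  [4,7]  [4,9]  [6,11]  [7,12]  [12,13]  [14,16]  [15,17]
[3,4] uncovered → point at 4; [6,11] uncovered → point at 11; [12,13] uncovered → point at 13; [14,16] uncovered → point at 16.
Points: 4, 11, 13, 16 (4 total).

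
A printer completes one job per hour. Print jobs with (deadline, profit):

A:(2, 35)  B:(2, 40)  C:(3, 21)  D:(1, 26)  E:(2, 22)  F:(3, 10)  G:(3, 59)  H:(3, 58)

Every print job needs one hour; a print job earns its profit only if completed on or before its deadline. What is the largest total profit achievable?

157

Sort by profit descending; place each in the latest free slot ≤ its deadline.
By profit: G(d3,59), H(d3,58), B(d2,40), A(d2,35), D(d1,26), E(d2,22), C(d3,21), F(d3,10)
G→slot 3; H→slot 2; B→slot 1; A skipped; D skipped; E skipped; C skipped; F skipped.
Profit = 40 + 58 + 59 = 157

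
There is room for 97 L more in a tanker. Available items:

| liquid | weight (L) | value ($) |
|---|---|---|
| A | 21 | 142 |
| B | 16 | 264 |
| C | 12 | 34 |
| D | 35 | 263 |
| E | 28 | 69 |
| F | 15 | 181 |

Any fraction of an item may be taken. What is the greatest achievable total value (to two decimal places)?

878.33

Sort by value per unit weight and fill in that order.
Ratios (sorted): B 16.50, F 12.07, D 7.51, A 6.76, C 2.83, E 2.46
take B (16 @ 264); take F (15 @ 181); take D (35 @ 263); take A (21 @ 142); take 10/12 of C → 28.33. Capacity used 97/97.
Total value = 878.33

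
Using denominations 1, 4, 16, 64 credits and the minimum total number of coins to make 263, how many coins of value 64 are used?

4

Greedy: take as many of the largest coin as possible, then repeat with the remainder.
263 − 4×64→7 − 1×4→3 − 3×1→0
Count of 64: 4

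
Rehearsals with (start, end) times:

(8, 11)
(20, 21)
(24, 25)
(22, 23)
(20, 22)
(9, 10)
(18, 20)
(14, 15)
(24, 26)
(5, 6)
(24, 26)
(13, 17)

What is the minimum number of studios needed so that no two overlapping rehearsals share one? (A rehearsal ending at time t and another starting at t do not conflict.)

Count concurrent intervals with a sweep; the peak is the room count.
starts: [5, 8, 9, 13, 14, 18, 20, 20, 22, 24, 24, 24]
ends:   [6, 10, 11, 15, 17, 20, 21, 22, 23, 25, 26, 26]
s5→1 e6→0 s8→1 s9→2 e10→1 e11→0 s13→1 s14→2 e15→1 e17→0 s18→1 e20→0 s20→1 s20→2 e21→1 e22→0 s22→1 e23→0 s24→1 s24→2 s24→3  — peak 3.

3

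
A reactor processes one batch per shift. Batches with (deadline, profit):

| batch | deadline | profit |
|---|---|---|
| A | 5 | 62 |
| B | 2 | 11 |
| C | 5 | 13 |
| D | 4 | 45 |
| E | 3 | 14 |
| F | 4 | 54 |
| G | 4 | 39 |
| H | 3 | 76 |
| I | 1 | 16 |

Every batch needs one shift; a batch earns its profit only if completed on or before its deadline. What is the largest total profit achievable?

276

By profit: H(d3,76), A(d5,62), F(d4,54), D(d4,45), G(d4,39), I(d1,16), E(d3,14), C(d5,13), B(d2,11)
H→slot 3; A→slot 5; F→slot 4; D→slot 2; G→slot 1; I skipped; E skipped; C skipped; B skipped.
Profit = 39 + 45 + 76 + 54 + 62 = 276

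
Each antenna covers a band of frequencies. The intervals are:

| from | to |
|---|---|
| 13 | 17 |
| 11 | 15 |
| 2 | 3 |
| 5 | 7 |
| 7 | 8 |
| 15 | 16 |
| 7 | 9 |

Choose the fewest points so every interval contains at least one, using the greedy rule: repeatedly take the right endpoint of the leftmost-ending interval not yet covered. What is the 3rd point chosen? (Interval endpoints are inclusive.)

Process intervals by earliest right end; each time one isn't hit yet, stab at its right endpoint.
By right end: [2,3]  [5,7]  [7,8]  [7,9]  [11,15]  [15,16]  [13,17]
[2,3] uncovered → point at 3; [5,7] uncovered → point at 7; [11,15] uncovered → point at 15.
Points: 3, 7, 15 (3 total).

15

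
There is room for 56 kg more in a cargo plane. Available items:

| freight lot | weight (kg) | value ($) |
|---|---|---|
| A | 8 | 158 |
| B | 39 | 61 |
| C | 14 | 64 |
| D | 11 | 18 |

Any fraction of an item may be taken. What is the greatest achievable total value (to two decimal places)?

Greedy by value/weight ratio, highest first.
Ratios (sorted): A 19.75, C 4.57, D 1.64, B 1.56
take A (8 @ 158); take C (14 @ 64); take D (11 @ 18); take 23/39 of B → 35.97. Capacity used 56/56.
Total value = 275.97

275.97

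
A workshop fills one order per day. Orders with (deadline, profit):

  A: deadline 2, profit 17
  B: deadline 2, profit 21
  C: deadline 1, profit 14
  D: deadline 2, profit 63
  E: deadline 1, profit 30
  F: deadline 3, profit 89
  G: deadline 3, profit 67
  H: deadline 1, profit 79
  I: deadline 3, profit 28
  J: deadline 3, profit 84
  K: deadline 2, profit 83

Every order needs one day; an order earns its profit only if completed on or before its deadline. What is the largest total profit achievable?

Sort by profit descending; place each in the latest free slot ≤ its deadline.
Profit order: F=89 J=84 K=83 H=79 G=67 D=63 E=30 I=28 B=21 A=17 C=14
Assign: F→slot 3, J→slot 2, K→slot 1, H skipped, G skipped, D skipped, E skipped, I skipped, B skipped, A skipped, C skipped.
Slots: [1:K] [2:J] [3:F]
Profit = 83 + 84 + 89 = 256

256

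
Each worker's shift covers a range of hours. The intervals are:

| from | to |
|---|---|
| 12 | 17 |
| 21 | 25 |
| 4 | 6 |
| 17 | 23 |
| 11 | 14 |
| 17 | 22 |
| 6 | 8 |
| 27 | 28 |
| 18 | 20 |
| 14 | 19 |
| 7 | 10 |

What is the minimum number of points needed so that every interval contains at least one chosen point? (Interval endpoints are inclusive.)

6

Process intervals by earliest right end; each time one isn't hit yet, stab at its right endpoint.
By right end: [4,6]  [6,8]  [7,10]  [11,14]  [12,17]  [14,19]  [18,20]  [17,22]  [17,23]  [21,25]  [27,28]
[4,6] uncovered → point at 6; [7,10] uncovered → point at 10; [11,14] uncovered → point at 14; [18,20] uncovered → point at 20; [21,25] uncovered → point at 25; [27,28] uncovered → point at 28.
Points: 6, 10, 14, 20, 25, 28 (6 total).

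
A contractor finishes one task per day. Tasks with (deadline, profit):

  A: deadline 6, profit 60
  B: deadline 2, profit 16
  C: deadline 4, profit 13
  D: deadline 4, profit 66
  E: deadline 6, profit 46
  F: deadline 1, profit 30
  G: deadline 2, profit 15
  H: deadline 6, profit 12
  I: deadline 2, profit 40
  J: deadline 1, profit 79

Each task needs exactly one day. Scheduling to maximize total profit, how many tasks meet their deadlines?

6

Take jobs in profit order; each goes to the latest open slot no later than its deadline.
Profit order: J=79 D=66 A=60 E=46 I=40 F=30 B=16 G=15 C=13 H=12
Assign: J→slot 1, D→slot 4, A→slot 6, E→slot 5, I→slot 2, F skipped, B skipped, G skipped, C→slot 3, H skipped.
Slots: [1:J] [2:I] [3:C] [4:D] [5:E] [6:A]
6 of 10 scheduled.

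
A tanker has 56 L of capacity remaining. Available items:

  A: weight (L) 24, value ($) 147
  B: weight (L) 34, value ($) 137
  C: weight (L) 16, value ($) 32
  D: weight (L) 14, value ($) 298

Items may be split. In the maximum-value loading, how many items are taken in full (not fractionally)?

Order: D (298/14=21.29) > A (147/24=6.12) > B (137/34=4.03) > C (32/16=2.00)
Fill: take D (14 @ 298) → take A (24 @ 147) → take 18/34 of B → 72.53; 56/56 used.
2 item(s) taken whole; one partial (take 18/34 of B).

2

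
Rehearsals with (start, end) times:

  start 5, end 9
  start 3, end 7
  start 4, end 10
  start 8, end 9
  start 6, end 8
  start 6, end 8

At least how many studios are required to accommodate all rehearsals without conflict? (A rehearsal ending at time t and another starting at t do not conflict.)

5

Count concurrent intervals with a sweep; the peak is the room count.
Events (time:±→running): 3:+→1 4:+→2 5:+→3 6:+→4 6:+→5 … peak 5.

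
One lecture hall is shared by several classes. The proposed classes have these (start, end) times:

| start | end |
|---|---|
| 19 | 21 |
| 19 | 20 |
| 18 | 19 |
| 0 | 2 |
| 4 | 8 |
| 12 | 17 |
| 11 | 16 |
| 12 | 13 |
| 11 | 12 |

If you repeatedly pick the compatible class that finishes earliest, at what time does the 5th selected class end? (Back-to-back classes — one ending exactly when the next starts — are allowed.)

Order by finish time; keep every interval that doesn't clash with the previous kept one.
Sorted by end: (0,2)  (4,8)  (11,12)  (12,13)  (11,16)  (12,17)  (18,19)  (19,20)  (19,21)
take (0,2); take (4,8); take (11,12); take (12,13); skip (11,16); skip (12,17); take (18,19); take (19,20).
Selected: (0,2) (4,8) (11,12) (12,13) (18,19) (19,20)

19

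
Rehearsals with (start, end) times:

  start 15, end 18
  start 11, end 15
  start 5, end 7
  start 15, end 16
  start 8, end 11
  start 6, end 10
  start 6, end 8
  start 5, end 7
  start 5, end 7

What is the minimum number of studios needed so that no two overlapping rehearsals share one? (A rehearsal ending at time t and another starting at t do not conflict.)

Events (time:±→running): 5:+→1 5:+→2 5:+→3 6:+→4 6:+→5 … peak 5.

5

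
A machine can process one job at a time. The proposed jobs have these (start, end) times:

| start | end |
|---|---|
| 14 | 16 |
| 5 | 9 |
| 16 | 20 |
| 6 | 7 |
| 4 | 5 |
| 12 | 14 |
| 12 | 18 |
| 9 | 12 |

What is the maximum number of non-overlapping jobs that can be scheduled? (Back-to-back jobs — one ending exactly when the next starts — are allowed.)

6

Order by finish time; keep every interval that doesn't clash with the previous kept one.
Sorted by end: (4,5)  (6,7)  (5,9)  (9,12)  (12,14)  (14,16)  (12,18)  (16,20)
take (4,5); take (6,7); take (9,12); take (12,14); take (14,16); skip (12,18); take (16,20).
Selected 6 jobs.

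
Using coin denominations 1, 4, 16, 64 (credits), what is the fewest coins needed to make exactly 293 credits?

Greedy: take as many of the largest coin as possible, then repeat with the remainder.
293 − 4×64→37 − 2×16→5 − 1×4→1 − 1×1→0
Total coins = 4 + 2 + 1 + 1 = 8

8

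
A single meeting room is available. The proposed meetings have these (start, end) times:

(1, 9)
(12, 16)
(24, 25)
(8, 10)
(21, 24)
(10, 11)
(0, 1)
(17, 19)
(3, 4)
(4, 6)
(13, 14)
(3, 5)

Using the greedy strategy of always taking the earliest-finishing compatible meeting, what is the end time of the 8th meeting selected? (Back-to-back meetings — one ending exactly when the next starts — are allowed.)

Greedy by earliest finish: after sorting by end time, pick each interval compatible with the last pick.
Sorted by end: (0,1)  (3,4)  (3,5)  (4,6)  (1,9)  (8,10)  (10,11)  (13,14)  (12,16)  (17,19)  (21,24)  (24,25)
take (0,1); take (3,4); skip (3,5); take (4,6); skip (1,9); take (8,10); take (10,11); take (13,14); skip (12,16); take (17,19); take (21,24); take (24,25).
Selected: (0,1) (3,4) (4,6) (8,10) (10,11) (13,14) (17,19) (21,24) (24,25)

24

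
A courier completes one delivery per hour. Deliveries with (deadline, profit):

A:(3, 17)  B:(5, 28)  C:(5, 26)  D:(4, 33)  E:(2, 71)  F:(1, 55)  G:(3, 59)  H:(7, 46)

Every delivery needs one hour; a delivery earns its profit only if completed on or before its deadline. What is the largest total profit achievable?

292

Take jobs in profit order; each goes to the latest open slot no later than its deadline.
By profit: E(d2,71), G(d3,59), F(d1,55), H(d7,46), D(d4,33), B(d5,28), C(d5,26), A(d3,17)
E→slot 2; G→slot 3; F→slot 1; H→slot 7; D→slot 4; B→slot 5; C skipped; A skipped.
Profit = 55 + 71 + 59 + 33 + 28 + 46 = 292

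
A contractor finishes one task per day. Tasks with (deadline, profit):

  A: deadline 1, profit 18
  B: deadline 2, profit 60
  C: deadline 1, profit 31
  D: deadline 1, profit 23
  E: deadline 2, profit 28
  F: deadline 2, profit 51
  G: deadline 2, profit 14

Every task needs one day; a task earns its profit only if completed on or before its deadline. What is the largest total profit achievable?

Sort by profit descending; place each in the latest free slot ≤ its deadline.
Profit order: B=60 F=51 C=31 E=28 D=23 A=18 G=14
Assign: B→slot 2, F→slot 1, C skipped, E skipped, D skipped, A skipped, G skipped.
Slots: [1:F] [2:B]
Profit = 51 + 60 = 111

111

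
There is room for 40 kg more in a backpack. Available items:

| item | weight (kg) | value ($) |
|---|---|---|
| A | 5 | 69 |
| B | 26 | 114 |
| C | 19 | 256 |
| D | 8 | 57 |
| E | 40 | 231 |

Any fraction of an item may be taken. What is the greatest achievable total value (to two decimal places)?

428.20

Greedy by value/weight ratio, highest first.
Ratios (sorted): A 13.80, C 13.47, D 7.12, E 5.78, B 4.38
take A (5 @ 69); take C (19 @ 256); take D (8 @ 57); take 8/40 of E → 46.20. Capacity used 40/40.
Total value = 428.20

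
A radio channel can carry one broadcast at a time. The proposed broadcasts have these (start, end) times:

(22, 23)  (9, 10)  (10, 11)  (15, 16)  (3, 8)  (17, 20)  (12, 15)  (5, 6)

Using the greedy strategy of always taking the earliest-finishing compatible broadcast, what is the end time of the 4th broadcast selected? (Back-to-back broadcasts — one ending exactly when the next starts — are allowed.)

Sort by end time and greedily take each interval whose start is ≥ the last chosen end.
By end time: (5,6), (3,8), (9,10), (10,11), (12,15), (15,16), (17,20), (22,23).
Pick (5,6); next start ≥ 6 → (9,10); next start ≥ 10 → (10,11); next start ≥ 11 → (12,15); next start ≥ 15 → (15,16); next start ≥ 16 → (17,20); next start ≥ 20 → (22,23).
Selected: (5,6) (9,10) (10,11) (12,15) (15,16) (17,20) (22,23)

15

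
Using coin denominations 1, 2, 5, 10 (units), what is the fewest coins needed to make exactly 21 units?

3

Use the largest denomination that fits, subtract, and repeat.
21 − 2×10→1 − 1×1→0
Total coins = 2 + 1 = 3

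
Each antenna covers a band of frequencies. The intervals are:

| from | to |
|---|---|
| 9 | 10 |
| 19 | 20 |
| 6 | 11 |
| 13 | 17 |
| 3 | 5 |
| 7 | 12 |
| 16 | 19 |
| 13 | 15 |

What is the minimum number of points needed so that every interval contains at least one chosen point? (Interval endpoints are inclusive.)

4

Sorted: [3,5] [9,10] [6,11] [7,12] [13,15] [13,17] [16,19] [19,20]
{[3,5]} hit by 5; {[9,10],[6,11],[7,12]} hit by 10; {[13,15],[13,17]} hit by 15; {[16,19],[19,20]} hit by 19.
Points: 5, 10, 15, 19 (4 total).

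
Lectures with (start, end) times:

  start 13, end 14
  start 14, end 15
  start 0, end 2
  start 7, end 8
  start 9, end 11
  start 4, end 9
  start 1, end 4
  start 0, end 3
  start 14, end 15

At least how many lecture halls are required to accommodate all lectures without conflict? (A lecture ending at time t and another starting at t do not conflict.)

starts: [0, 0, 1, 4, 7, 9, 13, 14, 14]
ends:   [2, 3, 4, 8, 9, 11, 14, 15, 15]
s0→1 s0→2 s1→3  — peak 3.

3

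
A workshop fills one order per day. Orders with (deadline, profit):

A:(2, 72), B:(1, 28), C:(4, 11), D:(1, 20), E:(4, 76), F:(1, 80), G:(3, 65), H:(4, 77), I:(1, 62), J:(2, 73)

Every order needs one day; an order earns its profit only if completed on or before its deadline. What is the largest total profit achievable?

Take jobs in profit order; each goes to the latest open slot no later than its deadline.
Profit order: F=80 H=77 E=76 J=73 A=72 G=65 I=62 B=28 D=20 C=11
Assign: F→slot 1, H→slot 4, E→slot 3, J→slot 2, A skipped, G skipped, I skipped, B skipped, D skipped, C skipped.
Slots: [1:F] [2:J] [3:E] [4:H]
Profit = 80 + 73 + 76 + 77 = 306

306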